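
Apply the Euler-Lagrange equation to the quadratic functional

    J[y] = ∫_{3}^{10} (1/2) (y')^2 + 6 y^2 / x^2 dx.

The Lagrangian is L = (1/2) (y')^2 + 6 y^2 / x^2.
Compute ∂L/∂y = 12y/x^2, ∂L/∂y' = y'.
The Euler-Lagrange equation d/dx(∂L/∂y') − ∂L/∂y = 0 reduces to
    y'' − 12/x^2 · y = 0  (x > 0).
Its general solution is
    y(x) = A x^4 + B x^(-3),
with A, B fixed by the endpoint conditions.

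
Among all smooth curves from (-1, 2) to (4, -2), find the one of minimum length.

Arc-length functional: J[y] = ∫ sqrt(1 + (y')^2) dx.
Lagrangian L = sqrt(1 + (y')^2) has no explicit y dependence, so ∂L/∂y = 0 and the Euler-Lagrange equation gives
    d/dx( y' / sqrt(1 + (y')^2) ) = 0  ⇒  y' / sqrt(1 + (y')^2) = const.
Hence y' is constant, so y(x) is affine.
Fitting the endpoints (-1, 2) and (4, -2):
    slope m = ((-2) − 2) / (4 − (-1)) = -4/5,
    intercept c = 2 − m·(-1) = 6/5.
Extremal: y(x) = (-4/5) x + 6/5.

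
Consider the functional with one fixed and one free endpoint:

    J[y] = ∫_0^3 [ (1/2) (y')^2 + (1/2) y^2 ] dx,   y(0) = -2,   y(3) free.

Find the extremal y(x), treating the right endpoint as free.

The Lagrangian L = (1/2) (y')^2 + (1/2) y^2 gives
    ∂L/∂y = 1 y,   ∂L/∂y' = y'.
Euler-Lagrange: y'' − y = 0.
With k = 1, the general solution is
    y(x) = A cosh(x) + B sinh(x).
Fixed left endpoint y(0) = -2 ⇒ A = -2.
The right endpoint x = 3 is free, so the natural (transversality) condition is ∂L/∂y' |_{x=3} = 0, i.e. y'(3) = 0.
Compute y'(x) = A k sinh(k x) + B k cosh(k x), so
    y'(3) = A k sinh(k·3) + B k cosh(k·3) = 0
    ⇒ B = −A tanh(k·3) = 2 tanh(1·3).
Therefore the extremal is
    y(x) = −2 cosh(1 x) + 2 tanh(1·3) sinh(1 x).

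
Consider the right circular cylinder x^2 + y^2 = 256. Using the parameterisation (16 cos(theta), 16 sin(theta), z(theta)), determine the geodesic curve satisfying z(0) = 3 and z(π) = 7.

Parameterise the cylinder of radius R = 16 as
    r(θ) = (16 cos θ, 16 sin θ, z(θ)).
The arc-length element is
    ds = sqrt(256 + (dz/dθ)^2) dθ,
so the Lagrangian is L = sqrt(256 + z'^2).
L depends on z' only, not on z or θ, so ∂L/∂z = 0 and
    ∂L/∂z' = z' / sqrt(256 + z'^2).
The Euler-Lagrange equation gives
    d/dθ( z' / sqrt(256 + z'^2) ) = 0,
so z' is constant. Integrating once:
    z(θ) = a θ + b,
a helix on the cylinder (a straight line when the cylinder is unrolled). The constants a, b are determined by the endpoint conditions.
With endpoint conditions z(0) = 3 and z(π) = 7: from z(0) = b we get b = 3, and a·π + 3 = 7 gives a = 4/π, so
    z(θ) = (4/π) θ + 3.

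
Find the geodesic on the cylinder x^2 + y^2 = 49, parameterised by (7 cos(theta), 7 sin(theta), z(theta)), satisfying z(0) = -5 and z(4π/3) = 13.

Parameterise the cylinder of radius R = 7 as
    r(θ) = (7 cos θ, 7 sin θ, z(θ)).
The arc-length element is
    ds = sqrt(49 + (dz/dθ)^2) dθ,
so the Lagrangian is L = sqrt(49 + z'^2).
L depends on z' only, not on z or θ, so ∂L/∂z = 0 and
    ∂L/∂z' = z' / sqrt(49 + z'^2).
The Euler-Lagrange equation gives
    d/dθ( z' / sqrt(49 + z'^2) ) = 0,
so z' is constant. Integrating once:
    z(θ) = a θ + b,
a helix on the cylinder (a straight line when the cylinder is unrolled). The constants a, b are determined by the endpoint conditions.
With endpoint conditions z(0) = -5 and z(4π/3) = 13: from z(0) = b we get b = -5, and a·4π/3 + -5 = 13 gives a = 27/(2π), so
    z(θ) = (27/(2π)) θ − 5.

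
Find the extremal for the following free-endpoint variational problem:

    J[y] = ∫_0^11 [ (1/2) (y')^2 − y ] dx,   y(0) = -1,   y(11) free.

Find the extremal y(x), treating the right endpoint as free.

The Lagrangian L = (1/2) (y')^2 − y gives
    ∂L/∂y = −1,   ∂L/∂y' = y'.
Euler-Lagrange: d/dx(y') − (−1) = 0, i.e. y'' + 1 = 0, so
    y(x) = −(1/2) x^2 + C1 x + C2.
Fixed left endpoint y(0) = -1 ⇒ C2 = -1.
The right endpoint x = 11 is free, so the natural (transversality) condition is ∂L/∂y' |_{x=11} = 0, i.e. y'(11) = 0.
Compute y'(x) = −1 x + C1, so y'(11) = −11 + C1 = 0 ⇒ C1 = 11.
Therefore the extremal is
    y(x) = −x^2/2 + 11 x − 1.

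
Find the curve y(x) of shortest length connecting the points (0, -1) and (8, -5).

Arc-length functional: J[y] = ∫ sqrt(1 + (y')^2) dx.
Lagrangian L = sqrt(1 + (y')^2) has no explicit y dependence, so ∂L/∂y = 0 and the Euler-Lagrange equation gives
    d/dx( y' / sqrt(1 + (y')^2) ) = 0  ⇒  y' / sqrt(1 + (y')^2) = const.
Hence y' is constant, so y(x) is affine.
Fitting the endpoints (0, -1) and (8, -5):
    slope m = ((-5) − (-1)) / (8 − 0) = -1/2,
    intercept c = (-1) − m·0 = -1.
Extremal: y(x) = (-1/2) x - 1.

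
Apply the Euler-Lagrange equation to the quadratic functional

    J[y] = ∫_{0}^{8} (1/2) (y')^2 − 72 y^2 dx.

The Lagrangian is L = (1/2) (y')^2 − 72 y^2.
Compute ∂L/∂y = -144y, ∂L/∂y' = y'.
The Euler-Lagrange equation d/dx(∂L/∂y') − ∂L/∂y = 0 reduces to
    y'' + 144 y = 0.
Its general solution is
    y(x) = A sin(12x) + B cos(12x),
with A, B fixed by the endpoint conditions.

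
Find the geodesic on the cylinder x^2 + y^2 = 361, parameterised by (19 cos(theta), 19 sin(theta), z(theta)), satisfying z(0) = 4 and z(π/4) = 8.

Parameterise the cylinder of radius R = 19 as
    r(θ) = (19 cos θ, 19 sin θ, z(θ)).
The arc-length element is
    ds = sqrt(361 + (dz/dθ)^2) dθ,
so the Lagrangian is L = sqrt(361 + z'^2).
L depends on z' only, not on z or θ, so ∂L/∂z = 0 and
    ∂L/∂z' = z' / sqrt(361 + z'^2).
The Euler-Lagrange equation gives
    d/dθ( z' / sqrt(361 + z'^2) ) = 0,
so z' is constant. Integrating once:
    z(θ) = a θ + b,
a helix on the cylinder (a straight line when the cylinder is unrolled). The constants a, b are determined by the endpoint conditions.
With endpoint conditions z(0) = 4 and z(π/4) = 8: from z(0) = b we get b = 4, and a·π/4 + 4 = 8 gives a = 16/π, so
    z(θ) = (16/π) θ + 4.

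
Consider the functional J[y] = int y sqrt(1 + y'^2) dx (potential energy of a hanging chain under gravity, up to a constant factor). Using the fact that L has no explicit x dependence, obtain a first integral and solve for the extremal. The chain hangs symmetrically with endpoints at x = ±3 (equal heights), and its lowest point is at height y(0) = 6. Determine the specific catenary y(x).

The Lagrangian L(y, y') = y sqrt(1 + y'^2) has no explicit x dependence, so the Beltrami identity applies:
    L − y' ∂L/∂y' = C.
Compute ∂L/∂y' = y · y' / sqrt(1 + y'^2). Then
    L − y' ∂L/∂y'
    = y sqrt(1 + y'^2) − y · y'^2 / sqrt(1 + y'^2)
    = y (1 + y'^2 − y'^2) / sqrt(1 + y'^2)
    = y / sqrt(1 + y'^2) = C.
Squaring gives y^2 = C^2 (1 + y'^2), i.e.
    y'^2 = y^2 / C^2 − 1.
Separating variables,
    dy / sqrt(y^2 − C^2) = dx / C,
and integrating gives arccosh(y / C) = (x − a)/C, so
    y(x) = C cosh((x − a)/C),
the catenary. The constants C and a are fixed by the two endpoint conditions (and, for the hanging-chain problem, the length constraint selects C).
Now fit the given data. The endpoints x = ±3 are symmetric at equal height, so the catenary is even about its minimum: a = 0 and y(x) = C cosh(x/C). The lowest point is y(0) = C cosh(0) = C, and we are told y(0) = 6, so C = 6. Therefore
    y(x) = 6 cosh(x/6),
and at the endpoints
    y(±3) = 6 cosh(3/6).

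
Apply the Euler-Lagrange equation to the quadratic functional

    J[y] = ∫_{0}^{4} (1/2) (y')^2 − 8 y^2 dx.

The Lagrangian is L = (1/2) (y')^2 − 8 y^2.
Compute ∂L/∂y = -16y, ∂L/∂y' = y'.
The Euler-Lagrange equation d/dx(∂L/∂y') − ∂L/∂y = 0 reduces to
    y'' + 16 y = 0.
Its general solution is
    y(x) = A sin(4x) + B cos(4x),
with A, B fixed by the endpoint conditions.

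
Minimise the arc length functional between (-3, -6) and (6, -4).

Arc-length functional: J[y] = ∫ sqrt(1 + (y')^2) dx.
Lagrangian L = sqrt(1 + (y')^2) has no explicit y dependence, so ∂L/∂y = 0 and the Euler-Lagrange equation gives
    d/dx( y' / sqrt(1 + (y')^2) ) = 0  ⇒  y' / sqrt(1 + (y')^2) = const.
Hence y' is constant, so y(x) is affine.
Fitting the endpoints (-3, -6) and (6, -4):
    slope m = ((-4) − (-6)) / (6 − (-3)) = 2/9,
    intercept c = (-6) − m·(-3) = -16/3.
Extremal: y(x) = (2/9) x - 16/3.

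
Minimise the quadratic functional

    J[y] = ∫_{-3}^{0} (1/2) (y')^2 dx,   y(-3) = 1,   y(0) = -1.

The Lagrangian is L = (1/2) (y')^2.
Compute ∂L/∂y = 0, ∂L/∂y' = y'.
The Euler-Lagrange equation d/dx(∂L/∂y') − ∂L/∂y = 0 reduces to
    y'' = 0.
Its general solution is
    y(x) = A x + B,
with A, B fixed by the endpoint conditions.
Applying the endpoint conditions y(-3) = 1 and y(0) = -1: solve A·-3 + B = 1 and A·0 + B = -1. Subtracting gives A(0 − -3) = -1 − 1, so A = -2/3, and B = 1 − A·-3 = -1. Therefore
    y(x) = (-2/3) x - 1.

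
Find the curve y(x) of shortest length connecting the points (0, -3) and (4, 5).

Arc-length functional: J[y] = ∫ sqrt(1 + (y')^2) dx.
Lagrangian L = sqrt(1 + (y')^2) has no explicit y dependence, so ∂L/∂y = 0 and the Euler-Lagrange equation gives
    d/dx( y' / sqrt(1 + (y')^2) ) = 0  ⇒  y' / sqrt(1 + (y')^2) = const.
Hence y' is constant, so y(x) is affine.
Fitting the endpoints (0, -3) and (4, 5):
    slope m = (5 − (-3)) / (4 − 0) = 2,
    intercept c = (-3) − m·0 = -3.
Extremal: y(x) = 2 x - 3.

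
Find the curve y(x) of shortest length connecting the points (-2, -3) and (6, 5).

Arc-length functional: J[y] = ∫ sqrt(1 + (y')^2) dx.
Lagrangian L = sqrt(1 + (y')^2) has no explicit y dependence, so ∂L/∂y = 0 and the Euler-Lagrange equation gives
    d/dx( y' / sqrt(1 + (y')^2) ) = 0  ⇒  y' / sqrt(1 + (y')^2) = const.
Hence y' is constant, so y(x) is affine.
Fitting the endpoints (-2, -3) and (6, 5):
    slope m = (5 − (-3)) / (6 − (-2)) = 1,
    intercept c = (-3) − m·(-2) = -1.
Extremal: y(x) = x - 1.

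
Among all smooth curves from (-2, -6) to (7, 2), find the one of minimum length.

Arc-length functional: J[y] = ∫ sqrt(1 + (y')^2) dx.
Lagrangian L = sqrt(1 + (y')^2) has no explicit y dependence, so ∂L/∂y = 0 and the Euler-Lagrange equation gives
    d/dx( y' / sqrt(1 + (y')^2) ) = 0  ⇒  y' / sqrt(1 + (y')^2) = const.
Hence y' is constant, so y(x) is affine.
Fitting the endpoints (-2, -6) and (7, 2):
    slope m = (2 − (-6)) / (7 − (-2)) = 8/9,
    intercept c = (-6) − m·(-2) = -38/9.
Extremal: y(x) = (8/9) x - 38/9.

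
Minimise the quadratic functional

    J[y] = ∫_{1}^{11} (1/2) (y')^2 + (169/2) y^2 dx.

The Lagrangian is L = (1/2) (y')^2 + (169/2) y^2.
Compute ∂L/∂y = 169y, ∂L/∂y' = y'.
The Euler-Lagrange equation d/dx(∂L/∂y') − ∂L/∂y = 0 reduces to
    y'' − 169 y = 0.
Its general solution is
    y(x) = A e^(13x) + B e^(−13x),
with A, B fixed by the endpoint conditions.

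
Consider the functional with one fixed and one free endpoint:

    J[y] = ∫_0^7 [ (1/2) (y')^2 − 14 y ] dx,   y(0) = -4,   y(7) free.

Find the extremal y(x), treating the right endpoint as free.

The Lagrangian L = (1/2) (y')^2 − 14 y gives
    ∂L/∂y = −14,   ∂L/∂y' = y'.
Euler-Lagrange: d/dx(y') − (−14) = 0, i.e. y'' + 14 = 0, so
    y(x) = −(14/2) x^2 + C1 x + C2.
Fixed left endpoint y(0) = -4 ⇒ C2 = -4.
The right endpoint x = 7 is free, so the natural (transversality) condition is ∂L/∂y' |_{x=7} = 0, i.e. y'(7) = 0.
Compute y'(x) = −14 x + C1, so y'(7) = −98 + C1 = 0 ⇒ C1 = 98.
Therefore the extremal is
    y(x) = −7 x^2 + 98 x − 4.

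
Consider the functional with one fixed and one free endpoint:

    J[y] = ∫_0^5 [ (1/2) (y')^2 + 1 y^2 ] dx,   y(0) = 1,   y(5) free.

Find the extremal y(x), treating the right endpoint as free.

The Lagrangian L = (1/2) (y')^2 + 1 y^2 gives
    ∂L/∂y = 2 y,   ∂L/∂y' = y'.
Euler-Lagrange: y'' − 2 y = 0.
With k = sqrt(2), the general solution is
    y(x) = A cosh(sqrt(2) x) + B sinh(sqrt(2) x).
Fixed left endpoint y(0) = 1 ⇒ A = 1.
The right endpoint x = 5 is free, so the natural (transversality) condition is ∂L/∂y' |_{x=5} = 0, i.e. y'(5) = 0.
Compute y'(x) = A k sinh(k x) + B k cosh(k x), so
    y'(5) = A k sinh(k·5) + B k cosh(k·5) = 0
    ⇒ B = −A tanh(k·5) = − tanh(sqrt(2)·5).
Therefore the extremal is
    y(x) = cosh(sqrt(2) x) − tanh(sqrt(2)·5) sinh(sqrt(2) x).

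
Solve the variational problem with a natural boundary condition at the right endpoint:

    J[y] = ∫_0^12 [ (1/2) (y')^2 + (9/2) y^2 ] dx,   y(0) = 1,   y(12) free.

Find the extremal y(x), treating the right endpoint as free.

The Lagrangian L = (1/2) (y')^2 + (9/2) y^2 gives
    ∂L/∂y = 9 y,   ∂L/∂y' = y'.
Euler-Lagrange: y'' − 9 y = 0.
With k = 3, the general solution is
    y(x) = A cosh(3 x) + B sinh(3 x).
Fixed left endpoint y(0) = 1 ⇒ A = 1.
The right endpoint x = 12 is free, so the natural (transversality) condition is ∂L/∂y' |_{x=12} = 0, i.e. y'(12) = 0.
Compute y'(x) = A k sinh(k x) + B k cosh(k x), so
    y'(12) = A k sinh(k·12) + B k cosh(k·12) = 0
    ⇒ B = −A tanh(k·12) = − tanh(3·12).
Therefore the extremal is
    y(x) = cosh(3 x) − tanh(3·12) sinh(3 x).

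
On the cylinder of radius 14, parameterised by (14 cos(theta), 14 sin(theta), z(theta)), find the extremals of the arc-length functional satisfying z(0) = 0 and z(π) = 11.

Parameterise the cylinder of radius R = 14 as
    r(θ) = (14 cos θ, 14 sin θ, z(θ)).
The arc-length element is
    ds = sqrt(196 + (dz/dθ)^2) dθ,
so the Lagrangian is L = sqrt(196 + z'^2).
L depends on z' only, not on z or θ, so ∂L/∂z = 0 and
    ∂L/∂z' = z' / sqrt(196 + z'^2).
The Euler-Lagrange equation gives
    d/dθ( z' / sqrt(196 + z'^2) ) = 0,
so z' is constant. Integrating once:
    z(θ) = a θ + b,
a helix on the cylinder (a straight line when the cylinder is unrolled). The constants a, b are determined by the endpoint conditions.
With endpoint conditions z(0) = 0 and z(π) = 11: from z(0) = b we get b = 0, and a·π + 0 = 11 gives a = 11/π, so
    z(θ) = (11/π) θ.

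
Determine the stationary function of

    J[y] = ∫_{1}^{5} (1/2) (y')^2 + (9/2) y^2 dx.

The Lagrangian is L = (1/2) (y')^2 + (9/2) y^2.
Compute ∂L/∂y = 9y, ∂L/∂y' = y'.
The Euler-Lagrange equation d/dx(∂L/∂y') − ∂L/∂y = 0 reduces to
    y'' − 9 y = 0.
Its general solution is
    y(x) = A e^(3x) + B e^(−3x),
with A, B fixed by the endpoint conditions.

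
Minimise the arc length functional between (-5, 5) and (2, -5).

Arc-length functional: J[y] = ∫ sqrt(1 + (y')^2) dx.
Lagrangian L = sqrt(1 + (y')^2) has no explicit y dependence, so ∂L/∂y = 0 and the Euler-Lagrange equation gives
    d/dx( y' / sqrt(1 + (y')^2) ) = 0  ⇒  y' / sqrt(1 + (y')^2) = const.
Hence y' is constant, so y(x) is affine.
Fitting the endpoints (-5, 5) and (2, -5):
    slope m = ((-5) − 5) / (2 − (-5)) = -10/7,
    intercept c = 5 − m·(-5) = -15/7.
Extremal: y(x) = (-10/7) x - 15/7.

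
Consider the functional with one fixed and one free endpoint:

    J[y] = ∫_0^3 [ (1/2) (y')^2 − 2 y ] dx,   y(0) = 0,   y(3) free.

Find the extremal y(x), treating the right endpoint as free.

The Lagrangian L = (1/2) (y')^2 − 2 y gives
    ∂L/∂y = −2,   ∂L/∂y' = y'.
Euler-Lagrange: d/dx(y') − (−2) = 0, i.e. y'' + 2 = 0, so
    y(x) = −(2/2) x^2 + C1 x + C2.
Fixed left endpoint y(0) = 0 ⇒ C2 = 0.
The right endpoint x = 3 is free, so the natural (transversality) condition is ∂L/∂y' |_{x=3} = 0, i.e. y'(3) = 0.
Compute y'(x) = −2 x + C1, so y'(3) = −6 + C1 = 0 ⇒ C1 = 6.
Therefore the extremal is
    y(x) = −x^2 + 6 x.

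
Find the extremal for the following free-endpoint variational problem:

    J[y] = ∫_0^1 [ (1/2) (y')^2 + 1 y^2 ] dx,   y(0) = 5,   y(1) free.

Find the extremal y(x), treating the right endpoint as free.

The Lagrangian L = (1/2) (y')^2 + 1 y^2 gives
    ∂L/∂y = 2 y,   ∂L/∂y' = y'.
Euler-Lagrange: y'' − 2 y = 0.
With k = sqrt(2), the general solution is
    y(x) = A cosh(sqrt(2) x) + B sinh(sqrt(2) x).
Fixed left endpoint y(0) = 5 ⇒ A = 5.
The right endpoint x = 1 is free, so the natural (transversality) condition is ∂L/∂y' |_{x=1} = 0, i.e. y'(1) = 0.
Compute y'(x) = A k sinh(k x) + B k cosh(k x), so
    y'(1) = A k sinh(k·1) + B k cosh(k·1) = 0
    ⇒ B = −A tanh(k·1) = − 5 tanh(sqrt(2)·1).
Therefore the extremal is
    y(x) = 5 cosh(sqrt(2) x) − 5 tanh(sqrt(2)·1) sinh(sqrt(2) x).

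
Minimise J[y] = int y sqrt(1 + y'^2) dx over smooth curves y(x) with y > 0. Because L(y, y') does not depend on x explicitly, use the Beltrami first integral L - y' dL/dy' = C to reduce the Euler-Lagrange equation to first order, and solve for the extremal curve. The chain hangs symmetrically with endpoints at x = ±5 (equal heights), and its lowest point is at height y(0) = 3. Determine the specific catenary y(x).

The Lagrangian L(y, y') = y sqrt(1 + y'^2) has no explicit x dependence, so the Beltrami identity applies:
    L − y' ∂L/∂y' = C.
Compute ∂L/∂y' = y · y' / sqrt(1 + y'^2). Then
    L − y' ∂L/∂y'
    = y sqrt(1 + y'^2) − y · y'^2 / sqrt(1 + y'^2)
    = y (1 + y'^2 − y'^2) / sqrt(1 + y'^2)
    = y / sqrt(1 + y'^2) = C.
Squaring gives y^2 = C^2 (1 + y'^2), i.e.
    y'^2 = y^2 / C^2 − 1.
Separating variables,
    dy / sqrt(y^2 − C^2) = dx / C,
and integrating gives arccosh(y / C) = (x − a)/C, so
    y(x) = C cosh((x − a)/C),
the catenary. The constants C and a are fixed by the two endpoint conditions (and, for the hanging-chain problem, the length constraint selects C).
Now fit the given data. The endpoints x = ±5 are symmetric at equal height, so the catenary is even about its minimum: a = 0 and y(x) = C cosh(x/C). The lowest point is y(0) = C cosh(0) = C, and we are told y(0) = 3, so C = 3. Therefore
    y(x) = 3 cosh(x/3),
and at the endpoints
    y(±5) = 3 cosh(5/3).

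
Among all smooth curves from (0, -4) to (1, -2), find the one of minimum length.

Arc-length functional: J[y] = ∫ sqrt(1 + (y')^2) dx.
Lagrangian L = sqrt(1 + (y')^2) has no explicit y dependence, so ∂L/∂y = 0 and the Euler-Lagrange equation gives
    d/dx( y' / sqrt(1 + (y')^2) ) = 0  ⇒  y' / sqrt(1 + (y')^2) = const.
Hence y' is constant, so y(x) is affine.
Fitting the endpoints (0, -4) and (1, -2):
    slope m = ((-2) − (-4)) / (1 − 0) = 2,
    intercept c = (-4) − m·0 = -4.
Extremal: y(x) = 2 x - 4.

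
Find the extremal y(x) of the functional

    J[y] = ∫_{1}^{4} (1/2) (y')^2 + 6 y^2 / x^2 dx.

The Lagrangian is L = (1/2) (y')^2 + 6 y^2 / x^2.
Compute ∂L/∂y = 12y/x^2, ∂L/∂y' = y'.
The Euler-Lagrange equation d/dx(∂L/∂y') − ∂L/∂y = 0 reduces to
    y'' − 12/x^2 · y = 0  (x > 0).
Its general solution is
    y(x) = A x^4 + B x^(-3),
with A, B fixed by the endpoint conditions.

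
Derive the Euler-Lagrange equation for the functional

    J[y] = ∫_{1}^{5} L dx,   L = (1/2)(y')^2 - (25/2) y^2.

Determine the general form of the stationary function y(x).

The Lagrangian is L = (1/2)(y')^2 - (25/2) y^2.
∂L/∂y = -25y.
∂L/∂y' = y'.
The Euler-Lagrange equation d/dx(∂L/∂y') − ∂L/∂y = 0 becomes:
    y'' + 25 y = 0
General solution: y(x) = A sin(5x) + B cos(5x), where A and B are arbitrary constants fixed by the endpoint conditions.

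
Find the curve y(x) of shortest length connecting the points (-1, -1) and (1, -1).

Arc-length functional: J[y] = ∫ sqrt(1 + (y')^2) dx.
Lagrangian L = sqrt(1 + (y')^2) has no explicit y dependence, so ∂L/∂y = 0 and the Euler-Lagrange equation gives
    d/dx( y' / sqrt(1 + (y')^2) ) = 0  ⇒  y' / sqrt(1 + (y')^2) = const.
Hence y' is constant, so y(x) is affine.
Fitting the endpoints (-1, -1) and (1, -1):
    slope m = ((-1) − (-1)) / (1 − (-1)) = 0,
    intercept c = (-1) − m·(-1) = -1.
Extremal: y(x) = -1.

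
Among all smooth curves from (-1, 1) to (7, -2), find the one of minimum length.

Arc-length functional: J[y] = ∫ sqrt(1 + (y')^2) dx.
Lagrangian L = sqrt(1 + (y')^2) has no explicit y dependence, so ∂L/∂y = 0 and the Euler-Lagrange equation gives
    d/dx( y' / sqrt(1 + (y')^2) ) = 0  ⇒  y' / sqrt(1 + (y')^2) = const.
Hence y' is constant, so y(x) is affine.
Fitting the endpoints (-1, 1) and (7, -2):
    slope m = ((-2) − 1) / (7 − (-1)) = -3/8,
    intercept c = 1 − m·(-1) = 5/8.
Extremal: y(x) = (-3/8) x + 5/8.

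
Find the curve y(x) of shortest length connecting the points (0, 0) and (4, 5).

Arc-length functional: J[y] = ∫ sqrt(1 + (y')^2) dx.
Lagrangian L = sqrt(1 + (y')^2) has no explicit y dependence, so ∂L/∂y = 0 and the Euler-Lagrange equation gives
    d/dx( y' / sqrt(1 + (y')^2) ) = 0  ⇒  y' / sqrt(1 + (y')^2) = const.
Hence y' is constant, so y(x) is affine.
Fitting the endpoints (0, 0) and (4, 5):
    slope m = (5 − 0) / (4 − 0) = 5/4,
    intercept c = 0 − m·0 = 0.
Extremal: y(x) = (5/4) x.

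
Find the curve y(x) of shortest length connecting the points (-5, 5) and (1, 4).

Arc-length functional: J[y] = ∫ sqrt(1 + (y')^2) dx.
Lagrangian L = sqrt(1 + (y')^2) has no explicit y dependence, so ∂L/∂y = 0 and the Euler-Lagrange equation gives
    d/dx( y' / sqrt(1 + (y')^2) ) = 0  ⇒  y' / sqrt(1 + (y')^2) = const.
Hence y' is constant, so y(x) is affine.
Fitting the endpoints (-5, 5) and (1, 4):
    slope m = (4 − 5) / (1 − (-5)) = -1/6,
    intercept c = 5 − m·(-5) = 25/6.
Extremal: y(x) = (-1/6) x + 25/6.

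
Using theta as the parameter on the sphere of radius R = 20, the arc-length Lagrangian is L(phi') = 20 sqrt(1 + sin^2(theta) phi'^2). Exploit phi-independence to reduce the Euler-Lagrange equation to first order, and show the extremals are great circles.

On the sphere of radius R = 20 with spherical coordinates (θ, φ), the induced metric is
    ds^2 = 400(dθ^2 + sin^2(θ) dφ^2).
Parameterise by θ; the arc-length functional is
    J[φ] = ∫ 20 sqrt(1 + sin^2(θ) (dφ/dθ)^2) dθ,
so L = 20 sqrt(1 + sin^2(θ) φ'^2). Compute
    ∂L/∂φ = 0  (L has no explicit φ dependence),
    ∂L/∂φ' = 20 sin^2(θ) φ' / sqrt(1 + sin^2(θ) φ'^2).
Since ∂L/∂φ = 0, the Euler-Lagrange equation
    d/dθ(∂L/∂φ') − ∂L/∂φ = 0
reduces to d/dθ(∂L/∂φ') = 0, i.e. the momentum conjugate to φ is conserved:
    20 sin^2(θ) φ' / sqrt(1 + sin^2(θ) φ'^2) = C.
The overall factor of 20 is constant, so dividing through gives Clairaut's relation sin^2(θ) φ' / sqrt(1 + sin^2(θ) φ'^2) = C' (with C' = C/20). Solving for φ' and integrating gives the great-circle family
    cot(θ) = A cos(φ − φ_0),
i.e. the intersection of the sphere with a plane through the origin. The two constants A and φ_0 (equivalently C and one phase) are fixed by the two endpoint conditions.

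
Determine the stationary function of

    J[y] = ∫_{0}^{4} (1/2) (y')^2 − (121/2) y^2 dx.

The Lagrangian is L = (1/2) (y')^2 − (121/2) y^2.
Compute ∂L/∂y = -121y, ∂L/∂y' = y'.
The Euler-Lagrange equation d/dx(∂L/∂y') − ∂L/∂y = 0 reduces to
    y'' + 121 y = 0.
Its general solution is
    y(x) = A sin(11x) + B cos(11x),
with A, B fixed by the endpoint conditions.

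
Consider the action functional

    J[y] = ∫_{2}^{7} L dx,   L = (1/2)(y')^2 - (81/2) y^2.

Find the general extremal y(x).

The Lagrangian is L = (1/2)(y')^2 - (81/2) y^2.
∂L/∂y = -81y.
∂L/∂y' = y'.
The Euler-Lagrange equation d/dx(∂L/∂y') − ∂L/∂y = 0 becomes:
    y'' + 81 y = 0
General solution: y(x) = A sin(9x) + B cos(9x), where A and B are arbitrary constants fixed by the endpoint conditions.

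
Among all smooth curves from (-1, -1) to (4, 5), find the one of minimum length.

Arc-length functional: J[y] = ∫ sqrt(1 + (y')^2) dx.
Lagrangian L = sqrt(1 + (y')^2) has no explicit y dependence, so ∂L/∂y = 0 and the Euler-Lagrange equation gives
    d/dx( y' / sqrt(1 + (y')^2) ) = 0  ⇒  y' / sqrt(1 + (y')^2) = const.
Hence y' is constant, so y(x) is affine.
Fitting the endpoints (-1, -1) and (4, 5):
    slope m = (5 − (-1)) / (4 − (-1)) = 6/5,
    intercept c = (-1) − m·(-1) = 1/5.
Extremal: y(x) = (6/5) x + 1/5.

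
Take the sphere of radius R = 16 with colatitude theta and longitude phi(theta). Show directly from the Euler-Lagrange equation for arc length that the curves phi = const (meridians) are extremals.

On the sphere of radius R = 16 with spherical coordinates (θ, φ), the induced metric is
    ds^2 = 256(dθ^2 + sin^2(θ) dφ^2).
Using θ as the parameter, the arc-length functional becomes
    J[φ] = ∫ 16 sqrt(1 + sin^2(θ) (dφ/dθ)^2) dθ.
So L = 16 sqrt(1 + sin^2(θ) φ'^2). Compute
    ∂L/∂φ = 0  (L has no explicit φ dependence),
    ∂L/∂φ' = 16 sin^2(θ) φ' / sqrt(1 + sin^2(θ) φ'^2).
For the candidate φ(θ) = c (constant), φ' = 0, so ∂L/∂φ' evaluated along the candidate vanishes, and ∂L/∂φ is identically zero. Hence
    d/dθ(∂L/∂φ') − ∂L/∂φ = 0
is satisfied. Therefore meridians φ = const are extremals of arc length — they are geodesics on the sphere.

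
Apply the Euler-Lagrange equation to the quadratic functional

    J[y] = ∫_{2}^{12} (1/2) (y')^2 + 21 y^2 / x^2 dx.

The Lagrangian is L = (1/2) (y')^2 + 21 y^2 / x^2.
Compute ∂L/∂y = 42y/x^2, ∂L/∂y' = y'.
The Euler-Lagrange equation d/dx(∂L/∂y') − ∂L/∂y = 0 reduces to
    y'' − 42/x^2 · y = 0  (x > 0).
Its general solution is
    y(x) = A x^7 + B x^(-6),
with A, B fixed by the endpoint conditions.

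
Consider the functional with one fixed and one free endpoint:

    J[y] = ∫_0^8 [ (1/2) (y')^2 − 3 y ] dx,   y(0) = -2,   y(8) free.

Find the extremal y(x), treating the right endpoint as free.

The Lagrangian L = (1/2) (y')^2 − 3 y gives
    ∂L/∂y = −3,   ∂L/∂y' = y'.
Euler-Lagrange: d/dx(y') − (−3) = 0, i.e. y'' + 3 = 0, so
    y(x) = −(3/2) x^2 + C1 x + C2.
Fixed left endpoint y(0) = -2 ⇒ C2 = -2.
The right endpoint x = 8 is free, so the natural (transversality) condition is ∂L/∂y' |_{x=8} = 0, i.e. y'(8) = 0.
Compute y'(x) = −3 x + C1, so y'(8) = −24 + C1 = 0 ⇒ C1 = 24.
Therefore the extremal is
    y(x) = −(3/2) x^2 + 24 x − 2.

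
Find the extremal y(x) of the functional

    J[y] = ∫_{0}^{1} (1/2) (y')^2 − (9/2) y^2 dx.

The Lagrangian is L = (1/2) (y')^2 − (9/2) y^2.
Compute ∂L/∂y = -9y, ∂L/∂y' = y'.
The Euler-Lagrange equation d/dx(∂L/∂y') − ∂L/∂y = 0 reduces to
    y'' + 9 y = 0.
Its general solution is
    y(x) = A sin(3x) + B cos(3x),
with A, B fixed by the endpoint conditions.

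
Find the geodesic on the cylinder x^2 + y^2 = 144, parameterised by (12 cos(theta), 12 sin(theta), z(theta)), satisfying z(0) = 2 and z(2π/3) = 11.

Parameterise the cylinder of radius R = 12 as
    r(θ) = (12 cos θ, 12 sin θ, z(θ)).
The arc-length element is
    ds = sqrt(144 + (dz/dθ)^2) dθ,
so the Lagrangian is L = sqrt(144 + z'^2).
L depends on z' only, not on z or θ, so ∂L/∂z = 0 and
    ∂L/∂z' = z' / sqrt(144 + z'^2).
The Euler-Lagrange equation gives
    d/dθ( z' / sqrt(144 + z'^2) ) = 0,
so z' is constant. Integrating once:
    z(θ) = a θ + b,
a helix on the cylinder (a straight line when the cylinder is unrolled). The constants a, b are determined by the endpoint conditions.
With endpoint conditions z(0) = 2 and z(2π/3) = 11: from z(0) = b we get b = 2, and a·2π/3 + 2 = 11 gives a = 27/(2π), so
    z(θ) = (27/(2π)) θ + 2.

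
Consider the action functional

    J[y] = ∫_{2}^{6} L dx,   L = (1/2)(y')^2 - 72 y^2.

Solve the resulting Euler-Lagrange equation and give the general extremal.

The Lagrangian is L = (1/2)(y')^2 - 72 y^2.
∂L/∂y = -144y.
∂L/∂y' = y'.
The Euler-Lagrange equation d/dx(∂L/∂y') − ∂L/∂y = 0 becomes:
    y'' + 144 y = 0
General solution: y(x) = A sin(12x) + B cos(12x), where A and B are arbitrary constants fixed by the endpoint conditions.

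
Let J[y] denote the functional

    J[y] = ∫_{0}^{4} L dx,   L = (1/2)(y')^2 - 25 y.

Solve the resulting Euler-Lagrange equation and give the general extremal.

The Lagrangian is L = (1/2)(y')^2 - 25 y.
∂L/∂y = -25.
∂L/∂y' = y'.
The Euler-Lagrange equation d/dx(∂L/∂y') − ∂L/∂y = 0 becomes:
    y'' + 25 = 0
General solution: y(x) = -(25/2) x^2 + A x + B, where A and B are arbitrary constants fixed by the endpoint conditions.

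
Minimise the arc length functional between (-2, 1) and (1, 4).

Arc-length functional: J[y] = ∫ sqrt(1 + (y')^2) dx.
Lagrangian L = sqrt(1 + (y')^2) has no explicit y dependence, so ∂L/∂y = 0 and the Euler-Lagrange equation gives
    d/dx( y' / sqrt(1 + (y')^2) ) = 0  ⇒  y' / sqrt(1 + (y')^2) = const.
Hence y' is constant, so y(x) is affine.
Fitting the endpoints (-2, 1) and (1, 4):
    slope m = (4 − 1) / (1 − (-2)) = 1,
    intercept c = 1 − m·(-2) = 3.
Extremal: y(x) = x + 3.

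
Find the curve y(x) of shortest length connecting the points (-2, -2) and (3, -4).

Arc-length functional: J[y] = ∫ sqrt(1 + (y')^2) dx.
Lagrangian L = sqrt(1 + (y')^2) has no explicit y dependence, so ∂L/∂y = 0 and the Euler-Lagrange equation gives
    d/dx( y' / sqrt(1 + (y')^2) ) = 0  ⇒  y' / sqrt(1 + (y')^2) = const.
Hence y' is constant, so y(x) is affine.
Fitting the endpoints (-2, -2) and (3, -4):
    slope m = ((-4) − (-2)) / (3 − (-2)) = -2/5,
    intercept c = (-2) − m·(-2) = -14/5.
Extremal: y(x) = (-2/5) x - 14/5.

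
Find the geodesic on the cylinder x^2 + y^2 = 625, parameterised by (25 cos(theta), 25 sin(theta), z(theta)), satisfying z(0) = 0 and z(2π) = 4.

Parameterise the cylinder of radius R = 25 as
    r(θ) = (25 cos θ, 25 sin θ, z(θ)).
The arc-length element is
    ds = sqrt(625 + (dz/dθ)^2) dθ,
so the Lagrangian is L = sqrt(625 + z'^2).
L depends on z' only, not on z or θ, so ∂L/∂z = 0 and
    ∂L/∂z' = z' / sqrt(625 + z'^2).
The Euler-Lagrange equation gives
    d/dθ( z' / sqrt(625 + z'^2) ) = 0,
so z' is constant. Integrating once:
    z(θ) = a θ + b,
a helix on the cylinder (a straight line when the cylinder is unrolled). The constants a, b are determined by the endpoint conditions.
With endpoint conditions z(0) = 0 and z(2π) = 4: from z(0) = b we get b = 0, and a·2π + 0 = 4 gives a = 2/π, so
    z(θ) = (2/π) θ.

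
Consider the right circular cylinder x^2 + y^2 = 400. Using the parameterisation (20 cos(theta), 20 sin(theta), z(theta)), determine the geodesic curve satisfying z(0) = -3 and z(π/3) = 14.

Parameterise the cylinder of radius R = 20 as
    r(θ) = (20 cos θ, 20 sin θ, z(θ)).
The arc-length element is
    ds = sqrt(400 + (dz/dθ)^2) dθ,
so the Lagrangian is L = sqrt(400 + z'^2).
L depends on z' only, not on z or θ, so ∂L/∂z = 0 and
    ∂L/∂z' = z' / sqrt(400 + z'^2).
The Euler-Lagrange equation gives
    d/dθ( z' / sqrt(400 + z'^2) ) = 0,
so z' is constant. Integrating once:
    z(θ) = a θ + b,
a helix on the cylinder (a straight line when the cylinder is unrolled). The constants a, b are determined by the endpoint conditions.
With endpoint conditions z(0) = -3 and z(π/3) = 14: from z(0) = b we get b = -3, and a·π/3 + -3 = 14 gives a = 51/π, so
    z(θ) = (51/π) θ − 3.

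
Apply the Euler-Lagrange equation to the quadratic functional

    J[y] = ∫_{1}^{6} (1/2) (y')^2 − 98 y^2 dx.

The Lagrangian is L = (1/2) (y')^2 − 98 y^2.
Compute ∂L/∂y = -196y, ∂L/∂y' = y'.
The Euler-Lagrange equation d/dx(∂L/∂y') − ∂L/∂y = 0 reduces to
    y'' + 196 y = 0.
Its general solution is
    y(x) = A sin(14x) + B cos(14x),
with A, B fixed by the endpoint conditions.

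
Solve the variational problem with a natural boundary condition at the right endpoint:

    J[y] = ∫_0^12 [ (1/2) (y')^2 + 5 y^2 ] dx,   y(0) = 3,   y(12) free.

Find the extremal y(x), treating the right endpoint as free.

The Lagrangian L = (1/2) (y')^2 + 5 y^2 gives
    ∂L/∂y = 10 y,   ∂L/∂y' = y'.
Euler-Lagrange: y'' − 10 y = 0.
With k = sqrt(10), the general solution is
    y(x) = A cosh(sqrt(10) x) + B sinh(sqrt(10) x).
Fixed left endpoint y(0) = 3 ⇒ A = 3.
The right endpoint x = 12 is free, so the natural (transversality) condition is ∂L/∂y' |_{x=12} = 0, i.e. y'(12) = 0.
Compute y'(x) = A k sinh(k x) + B k cosh(k x), so
    y'(12) = A k sinh(k·12) + B k cosh(k·12) = 0
    ⇒ B = −A tanh(k·12) = − 3 tanh(sqrt(10)·12).
Therefore the extremal is
    y(x) = 3 cosh(sqrt(10) x) − 3 tanh(sqrt(10)·12) sinh(sqrt(10) x).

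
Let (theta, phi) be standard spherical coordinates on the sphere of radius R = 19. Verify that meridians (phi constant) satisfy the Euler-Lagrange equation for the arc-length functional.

On the sphere of radius R = 19 with spherical coordinates (θ, φ), the induced metric is
    ds^2 = 361(dθ^2 + sin^2(θ) dφ^2).
Using θ as the parameter, the arc-length functional becomes
    J[φ] = ∫ 19 sqrt(1 + sin^2(θ) (dφ/dθ)^2) dθ.
So L = 19 sqrt(1 + sin^2(θ) φ'^2). Compute
    ∂L/∂φ = 0  (L has no explicit φ dependence),
    ∂L/∂φ' = 19 sin^2(θ) φ' / sqrt(1 + sin^2(θ) φ'^2).
For the candidate φ(θ) = c (constant), φ' = 0, so ∂L/∂φ' evaluated along the candidate vanishes, and ∂L/∂φ is identically zero. Hence
    d/dθ(∂L/∂φ') − ∂L/∂φ = 0
is satisfied. Therefore meridians φ = const are extremals of arc length — they are geodesics on the sphere.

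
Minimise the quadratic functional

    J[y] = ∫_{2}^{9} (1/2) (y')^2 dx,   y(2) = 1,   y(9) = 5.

The Lagrangian is L = (1/2) (y')^2.
Compute ∂L/∂y = 0, ∂L/∂y' = y'.
The Euler-Lagrange equation d/dx(∂L/∂y') − ∂L/∂y = 0 reduces to
    y'' = 0.
Its general solution is
    y(x) = A x + B,
with A, B fixed by the endpoint conditions.
Applying the endpoint conditions y(2) = 1 and y(9) = 5: solve A·2 + B = 1 and A·9 + B = 5. Subtracting gives A(9 − 2) = 5 − 1, so A = 4/7, and B = 1 − A·2 = -1/7. Therefore
    y(x) = (4/7) x - 1/7.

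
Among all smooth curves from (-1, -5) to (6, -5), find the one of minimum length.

Arc-length functional: J[y] = ∫ sqrt(1 + (y')^2) dx.
Lagrangian L = sqrt(1 + (y')^2) has no explicit y dependence, so ∂L/∂y = 0 and the Euler-Lagrange equation gives
    d/dx( y' / sqrt(1 + (y')^2) ) = 0  ⇒  y' / sqrt(1 + (y')^2) = const.
Hence y' is constant, so y(x) is affine.
Fitting the endpoints (-1, -5) and (6, -5):
    slope m = ((-5) − (-5)) / (6 − (-1)) = 0,
    intercept c = (-5) − m·(-1) = -5.
Extremal: y(x) = -5.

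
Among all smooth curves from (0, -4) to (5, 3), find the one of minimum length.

Arc-length functional: J[y] = ∫ sqrt(1 + (y')^2) dx.
Lagrangian L = sqrt(1 + (y')^2) has no explicit y dependence, so ∂L/∂y = 0 and the Euler-Lagrange equation gives
    d/dx( y' / sqrt(1 + (y')^2) ) = 0  ⇒  y' / sqrt(1 + (y')^2) = const.
Hence y' is constant, so y(x) is affine.
Fitting the endpoints (0, -4) and (5, 3):
    slope m = (3 − (-4)) / (5 − 0) = 7/5,
    intercept c = (-4) − m·0 = -4.
Extremal: y(x) = (7/5) x - 4.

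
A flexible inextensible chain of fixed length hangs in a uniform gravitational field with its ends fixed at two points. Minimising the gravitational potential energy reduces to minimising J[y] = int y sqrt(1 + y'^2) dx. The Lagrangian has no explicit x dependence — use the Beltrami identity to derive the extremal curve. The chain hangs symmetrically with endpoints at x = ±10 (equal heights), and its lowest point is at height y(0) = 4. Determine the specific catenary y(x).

The Lagrangian L(y, y') = y sqrt(1 + y'^2) has no explicit x dependence, so the Beltrami identity applies:
    L − y' ∂L/∂y' = C.
Compute ∂L/∂y' = y · y' / sqrt(1 + y'^2). Then
    L − y' ∂L/∂y'
    = y sqrt(1 + y'^2) − y · y'^2 / sqrt(1 + y'^2)
    = y (1 + y'^2 − y'^2) / sqrt(1 + y'^2)
    = y / sqrt(1 + y'^2) = C.
Squaring gives y^2 = C^2 (1 + y'^2), i.e.
    y'^2 = y^2 / C^2 − 1.
Separating variables,
    dy / sqrt(y^2 − C^2) = dx / C,
and integrating gives arccosh(y / C) = (x − a)/C, so
    y(x) = C cosh((x − a)/C),
the catenary. The constants C and a are fixed by the two endpoint conditions (and, for the hanging-chain problem, the length constraint selects C).
Now fit the given data. The endpoints x = ±10 are symmetric at equal height, so the catenary is even about its minimum: a = 0 and y(x) = C cosh(x/C). The lowest point is y(0) = C cosh(0) = C, and we are told y(0) = 4, so C = 4. Therefore
    y(x) = 4 cosh(x/4),
and at the endpoints
    y(±10) = 4 cosh(10/4).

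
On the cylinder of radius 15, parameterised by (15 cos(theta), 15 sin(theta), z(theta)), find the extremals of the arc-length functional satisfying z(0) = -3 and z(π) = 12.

Parameterise the cylinder of radius R = 15 as
    r(θ) = (15 cos θ, 15 sin θ, z(θ)).
The arc-length element is
    ds = sqrt(225 + (dz/dθ)^2) dθ,
so the Lagrangian is L = sqrt(225 + z'^2).
L depends on z' only, not on z or θ, so ∂L/∂z = 0 and
    ∂L/∂z' = z' / sqrt(225 + z'^2).
The Euler-Lagrange equation gives
    d/dθ( z' / sqrt(225 + z'^2) ) = 0,
so z' is constant. Integrating once:
    z(θ) = a θ + b,
a helix on the cylinder (a straight line when the cylinder is unrolled). The constants a, b are determined by the endpoint conditions.
With endpoint conditions z(0) = -3 and z(π) = 12: from z(0) = b we get b = -3, and a·π + -3 = 12 gives a = 15/π, so
    z(θ) = (15/π) θ − 3.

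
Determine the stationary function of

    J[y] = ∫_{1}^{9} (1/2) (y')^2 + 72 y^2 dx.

The Lagrangian is L = (1/2) (y')^2 + 72 y^2.
Compute ∂L/∂y = 144y, ∂L/∂y' = y'.
The Euler-Lagrange equation d/dx(∂L/∂y') − ∂L/∂y = 0 reduces to
    y'' − 144 y = 0.
Its general solution is
    y(x) = A e^(12x) + B e^(−12x),
with A, B fixed by the endpoint conditions.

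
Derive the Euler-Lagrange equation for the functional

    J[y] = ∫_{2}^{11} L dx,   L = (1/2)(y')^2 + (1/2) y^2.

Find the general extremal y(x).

The Lagrangian is L = (1/2)(y')^2 + (1/2) y^2.
∂L/∂y = y.
∂L/∂y' = y'.
The Euler-Lagrange equation d/dx(∂L/∂y') − ∂L/∂y = 0 becomes:
    y'' - y = 0
General solution: y(x) = A e^x + B e^(-x), where A and B are arbitrary constants fixed by the endpoint conditions.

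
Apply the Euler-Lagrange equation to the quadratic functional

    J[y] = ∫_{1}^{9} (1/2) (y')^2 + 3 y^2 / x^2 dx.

The Lagrangian is L = (1/2) (y')^2 + 3 y^2 / x^2.
Compute ∂L/∂y = 6y/x^2, ∂L/∂y' = y'.
The Euler-Lagrange equation d/dx(∂L/∂y') − ∂L/∂y = 0 reduces to
    y'' − 6/x^2 · y = 0  (x > 0).
Its general solution is
    y(x) = A x^3 + B x^(-2),
with A, B fixed by the endpoint conditions.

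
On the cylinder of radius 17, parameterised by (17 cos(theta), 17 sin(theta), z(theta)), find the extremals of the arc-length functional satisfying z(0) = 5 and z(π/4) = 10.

Parameterise the cylinder of radius R = 17 as
    r(θ) = (17 cos θ, 17 sin θ, z(θ)).
The arc-length element is
    ds = sqrt(289 + (dz/dθ)^2) dθ,
so the Lagrangian is L = sqrt(289 + z'^2).
L depends on z' only, not on z or θ, so ∂L/∂z = 0 and
    ∂L/∂z' = z' / sqrt(289 + z'^2).
The Euler-Lagrange equation gives
    d/dθ( z' / sqrt(289 + z'^2) ) = 0,
so z' is constant. Integrating once:
    z(θ) = a θ + b,
a helix on the cylinder (a straight line when the cylinder is unrolled). The constants a, b are determined by the endpoint conditions.
With endpoint conditions z(0) = 5 and z(π/4) = 10: from z(0) = b we get b = 5, and a·π/4 + 5 = 10 gives a = 20/π, so
    z(θ) = (20/π) θ + 5.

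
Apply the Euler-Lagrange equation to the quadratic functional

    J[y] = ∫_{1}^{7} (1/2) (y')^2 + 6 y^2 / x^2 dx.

The Lagrangian is L = (1/2) (y')^2 + 6 y^2 / x^2.
Compute ∂L/∂y = 12y/x^2, ∂L/∂y' = y'.
The Euler-Lagrange equation d/dx(∂L/∂y') − ∂L/∂y = 0 reduces to
    y'' − 12/x^2 · y = 0  (x > 0).
Its general solution is
    y(x) = A x^4 + B x^(-3),
with A, B fixed by the endpoint conditions.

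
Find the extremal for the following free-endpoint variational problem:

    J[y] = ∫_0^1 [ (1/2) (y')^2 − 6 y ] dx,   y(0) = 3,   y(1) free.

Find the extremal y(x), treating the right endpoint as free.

The Lagrangian L = (1/2) (y')^2 − 6 y gives
    ∂L/∂y = −6,   ∂L/∂y' = y'.
Euler-Lagrange: d/dx(y') − (−6) = 0, i.e. y'' + 6 = 0, so
    y(x) = −(6/2) x^2 + C1 x + C2.
Fixed left endpoint y(0) = 3 ⇒ C2 = 3.
The right endpoint x = 1 is free, so the natural (transversality) condition is ∂L/∂y' |_{x=1} = 0, i.e. y'(1) = 0.
Compute y'(x) = −6 x + C1, so y'(1) = −6 + C1 = 0 ⇒ C1 = 6.
Therefore the extremal is
    y(x) = −3 x^2 + 6 x + 3.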